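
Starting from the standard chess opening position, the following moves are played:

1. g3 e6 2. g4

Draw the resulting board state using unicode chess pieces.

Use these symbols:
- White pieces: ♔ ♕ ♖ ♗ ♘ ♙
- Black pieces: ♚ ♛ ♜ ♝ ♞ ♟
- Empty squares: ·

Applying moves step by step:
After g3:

♜ ♞ ♝ ♛ ♚ ♝ ♞ ♜
♟ ♟ ♟ ♟ ♟ ♟ ♟ ♟
· · · · · · · ·
· · · · · · · ·
· · · · · · · ·
· · · · · · ♙ ·
♙ ♙ ♙ ♙ ♙ ♙ · ♙
♖ ♘ ♗ ♕ ♔ ♗ ♘ ♖


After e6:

♜ ♞ ♝ ♛ ♚ ♝ ♞ ♜
♟ ♟ ♟ ♟ · ♟ ♟ ♟
· · · · ♟ · · ·
· · · · · · · ·
· · · · · · · ·
· · · · · · ♙ ·
♙ ♙ ♙ ♙ ♙ ♙ · ♙
♖ ♘ ♗ ♕ ♔ ♗ ♘ ♖


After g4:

♜ ♞ ♝ ♛ ♚ ♝ ♞ ♜
♟ ♟ ♟ ♟ · ♟ ♟ ♟
· · · · ♟ · · ·
· · · · · · · ·
· · · · · · ♙ ·
· · · · · · · ·
♙ ♙ ♙ ♙ ♙ ♙ · ♙
♖ ♘ ♗ ♕ ♔ ♗ ♘ ♖



  a b c d e f g h
  ─────────────────
8│♜ ♞ ♝ ♛ ♚ ♝ ♞ ♜│8
7│♟ ♟ ♟ ♟ · ♟ ♟ ♟│7
6│· · · · ♟ · · ·│6
5│· · · · · · · ·│5
4│· · · · · · ♙ ·│4
3│· · · · · · · ·│3
2│♙ ♙ ♙ ♙ ♙ ♙ · ♙│2
1│♖ ♘ ♗ ♕ ♔ ♗ ♘ ♖│1
  ─────────────────
  a b c d e f g h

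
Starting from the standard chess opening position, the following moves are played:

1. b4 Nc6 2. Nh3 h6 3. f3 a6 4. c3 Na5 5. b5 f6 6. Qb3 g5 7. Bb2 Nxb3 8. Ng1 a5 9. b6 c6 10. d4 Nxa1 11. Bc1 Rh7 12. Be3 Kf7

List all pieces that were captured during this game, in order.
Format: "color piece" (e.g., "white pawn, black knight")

Tracking captures:
  Nxb3: captured white queen
  Nxa1: captured white rook

white queen, white rook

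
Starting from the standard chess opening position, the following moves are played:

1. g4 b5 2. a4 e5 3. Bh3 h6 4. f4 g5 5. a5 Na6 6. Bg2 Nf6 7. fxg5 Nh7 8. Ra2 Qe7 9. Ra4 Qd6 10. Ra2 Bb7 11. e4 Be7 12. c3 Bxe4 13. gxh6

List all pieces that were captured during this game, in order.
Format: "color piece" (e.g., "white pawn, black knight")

Tracking captures:
  fxg5: captured black pawn
  Bxe4: captured white pawn
  gxh6: captured black pawn

black pawn, white pawn, black pawn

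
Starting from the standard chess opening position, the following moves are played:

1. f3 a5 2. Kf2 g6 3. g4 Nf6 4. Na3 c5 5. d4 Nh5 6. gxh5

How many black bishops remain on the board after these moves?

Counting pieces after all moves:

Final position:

  a b c d e f g h
  ─────────────────
8│♜ ♞ ♝ ♛ ♚ ♝ · ♜│8
7│· ♟ · ♟ ♟ ♟ · ♟│7
6│· · · · · · ♟ ·│6
5│♟ · ♟ · · · · ♙│5
4│· · · ♙ · · · ·│4
3│♘ · · · · ♙ · ·│3
2│♙ ♙ ♙ · ♙ ♔ · ♙│2
1│♖ · ♗ ♕ · ♗ ♘ ♖│1
  ─────────────────
  a b c d e f g h


2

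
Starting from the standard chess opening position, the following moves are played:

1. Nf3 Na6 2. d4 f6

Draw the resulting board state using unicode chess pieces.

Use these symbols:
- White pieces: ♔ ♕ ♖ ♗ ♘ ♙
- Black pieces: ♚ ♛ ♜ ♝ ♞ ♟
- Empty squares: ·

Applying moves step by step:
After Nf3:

♜ ♞ ♝ ♛ ♚ ♝ ♞ ♜
♟ ♟ ♟ ♟ ♟ ♟ ♟ ♟
· · · · · · · ·
· · · · · · · ·
· · · · · · · ·
· · · · · ♘ · ·
♙ ♙ ♙ ♙ ♙ ♙ ♙ ♙
♖ ♘ ♗ ♕ ♔ ♗ · ♖


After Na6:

♜ · ♝ ♛ ♚ ♝ ♞ ♜
♟ ♟ ♟ ♟ ♟ ♟ ♟ ♟
♞ · · · · · · ·
· · · · · · · ·
· · · · · · · ·
· · · · · ♘ · ·
♙ ♙ ♙ ♙ ♙ ♙ ♙ ♙
♖ ♘ ♗ ♕ ♔ ♗ · ♖


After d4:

♜ · ♝ ♛ ♚ ♝ ♞ ♜
♟ ♟ ♟ ♟ ♟ ♟ ♟ ♟
♞ · · · · · · ·
· · · · · · · ·
· · · ♙ · · · ·
· · · · · ♘ · ·
♙ ♙ ♙ · ♙ ♙ ♙ ♙
♖ ♘ ♗ ♕ ♔ ♗ · ♖


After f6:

♜ · ♝ ♛ ♚ ♝ ♞ ♜
♟ ♟ ♟ ♟ ♟ · ♟ ♟
♞ · · · · ♟ · ·
· · · · · · · ·
· · · ♙ · · · ·
· · · · · ♘ · ·
♙ ♙ ♙ · ♙ ♙ ♙ ♙
♖ ♘ ♗ ♕ ♔ ♗ · ♖



  a b c d e f g h
  ─────────────────
8│♜ · ♝ ♛ ♚ ♝ ♞ ♜│8
7│♟ ♟ ♟ ♟ ♟ · ♟ ♟│7
6│♞ · · · · ♟ · ·│6
5│· · · · · · · ·│5
4│· · · ♙ · · · ·│4
3│· · · · · ♘ · ·│3
2│♙ ♙ ♙ · ♙ ♙ ♙ ♙│2
1│♖ ♘ ♗ ♕ ♔ ♗ · ♖│1
  ─────────────────
  a b c d e f g h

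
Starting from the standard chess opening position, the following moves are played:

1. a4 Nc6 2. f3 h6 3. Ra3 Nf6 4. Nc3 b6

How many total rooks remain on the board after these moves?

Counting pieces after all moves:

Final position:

  a b c d e f g h
  ─────────────────
8│♜ · ♝ ♛ ♚ ♝ · ♜│8
7│♟ · ♟ ♟ ♟ ♟ ♟ ·│7
6│· ♟ ♞ · · ♞ · ♟│6
5│· · · · · · · ·│5
4│♙ · · · · · · ·│4
3│♖ · ♘ · · ♙ · ·│3
2│· ♙ ♙ ♙ ♙ · ♙ ♙│2
1│· · ♗ ♕ ♔ ♗ ♘ ♖│1
  ─────────────────
  a b c d e f g h


4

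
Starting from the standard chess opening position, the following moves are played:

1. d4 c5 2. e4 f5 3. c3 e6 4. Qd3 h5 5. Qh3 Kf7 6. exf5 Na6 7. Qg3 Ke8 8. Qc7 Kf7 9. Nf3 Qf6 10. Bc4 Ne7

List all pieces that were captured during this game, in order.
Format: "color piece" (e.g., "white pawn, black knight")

Tracking captures:
  exf5: captured black pawn

black pawn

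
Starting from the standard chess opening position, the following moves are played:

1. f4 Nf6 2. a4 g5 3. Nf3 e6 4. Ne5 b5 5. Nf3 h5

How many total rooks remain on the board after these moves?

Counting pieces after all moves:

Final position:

  a b c d e f g h
  ─────────────────
8│♜ ♞ ♝ ♛ ♚ ♝ · ♜│8
7│♟ · ♟ ♟ · ♟ · ·│7
6│· · · · ♟ ♞ · ·│6
5│· ♟ · · · · ♟ ♟│5
4│♙ · · · · ♙ · ·│4
3│· · · · · ♘ · ·│3
2│· ♙ ♙ ♙ ♙ · ♙ ♙│2
1│♖ ♘ ♗ ♕ ♔ ♗ · ♖│1
  ─────────────────
  a b c d e f g h


4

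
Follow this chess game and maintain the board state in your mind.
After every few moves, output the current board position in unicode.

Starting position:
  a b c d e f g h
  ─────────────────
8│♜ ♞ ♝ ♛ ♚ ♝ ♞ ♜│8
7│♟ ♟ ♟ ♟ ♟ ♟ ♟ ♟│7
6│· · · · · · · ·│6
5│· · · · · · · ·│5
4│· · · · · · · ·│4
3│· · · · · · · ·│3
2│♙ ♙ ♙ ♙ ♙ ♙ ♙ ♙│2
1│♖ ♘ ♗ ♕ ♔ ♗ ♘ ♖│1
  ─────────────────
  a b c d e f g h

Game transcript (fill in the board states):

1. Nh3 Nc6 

  a b c d e f g h
  ─────────────────
8│♜ · ♝ ♛ ♚ ♝ ♞ ♜│8
7│♟ ♟ ♟ ♟ ♟ ♟ ♟ ♟│7
6│· · ♞ · · · · ·│6
5│· · · · · · · ·│5
4│· · · · · · · ·│4
3│· · · · · · · ♘│3
2│♙ ♙ ♙ ♙ ♙ ♙ ♙ ♙│2
1│♖ ♘ ♗ ♕ ♔ ♗ · ♖│1
  ─────────────────
  a b c d e f g h

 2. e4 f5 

  a b c d e f g h
  ─────────────────
8│♜ · ♝ ♛ ♚ ♝ ♞ ♜│8
7│♟ ♟ ♟ ♟ ♟ · ♟ ♟│7
6│· · ♞ · · · · ·│6
5│· · · · · ♟ · ·│5
4│· · · · ♙ · · ·│4
3│· · · · · · · ♘│3
2│♙ ♙ ♙ ♙ · ♙ ♙ ♙│2
1│♖ ♘ ♗ ♕ ♔ ♗ · ♖│1
  ─────────────────
  a b c d e f g h

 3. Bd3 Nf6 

  a b c d e f g h
  ─────────────────
8│♜ · ♝ ♛ ♚ ♝ · ♜│8
7│♟ ♟ ♟ ♟ ♟ · ♟ ♟│7
6│· · ♞ · · ♞ · ·│6
5│· · · · · ♟ · ·│5
4│· · · · ♙ · · ·│4
3│· · · ♗ · · · ♘│3
2│♙ ♙ ♙ ♙ · ♙ ♙ ♙│2
1│♖ ♘ ♗ ♕ ♔ · · ♖│1
  ─────────────────
  a b c d e f g h

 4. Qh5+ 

  a b c d e f g h
  ─────────────────
8│♜ · ♝ ♛ ♚ ♝ · ♜│8
7│♟ ♟ ♟ ♟ ♟ · ♟ ♟│7
6│· · ♞ · · ♞ · ·│6
5│· · · · · ♟ · ♕│5
4│· · · · ♙ · · ·│4
3│· · · ♗ · · · ♘│3
2│♙ ♙ ♙ ♙ · ♙ ♙ ♙│2
1│♖ ♘ ♗ · ♔ · · ♖│1
  ─────────────────
  a b c d e f g h


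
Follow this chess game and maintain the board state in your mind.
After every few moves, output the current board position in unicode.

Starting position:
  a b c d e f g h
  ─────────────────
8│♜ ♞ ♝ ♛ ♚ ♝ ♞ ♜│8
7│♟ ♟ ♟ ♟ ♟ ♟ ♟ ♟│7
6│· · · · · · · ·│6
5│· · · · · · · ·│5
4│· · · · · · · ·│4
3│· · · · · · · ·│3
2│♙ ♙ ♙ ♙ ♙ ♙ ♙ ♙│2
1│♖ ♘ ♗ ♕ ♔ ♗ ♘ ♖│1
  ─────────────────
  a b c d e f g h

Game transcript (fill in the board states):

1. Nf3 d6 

  a b c d e f g h
  ─────────────────
8│♜ ♞ ♝ ♛ ♚ ♝ ♞ ♜│8
7│♟ ♟ ♟ · ♟ ♟ ♟ ♟│7
6│· · · ♟ · · · ·│6
5│· · · · · · · ·│5
4│· · · · · · · ·│4
3│· · · · · ♘ · ·│3
2│♙ ♙ ♙ ♙ ♙ ♙ ♙ ♙│2
1│♖ ♘ ♗ ♕ ♔ ♗ · ♖│1
  ─────────────────
  a b c d e f g h

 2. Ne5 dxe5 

  a b c d e f g h
  ─────────────────
8│♜ ♞ ♝ ♛ ♚ ♝ ♞ ♜│8
7│♟ ♟ ♟ · ♟ ♟ ♟ ♟│7
6│· · · · · · · ·│6
5│· · · · ♟ · · ·│5
4│· · · · · · · ·│4
3│· · · · · · · ·│3
2│♙ ♙ ♙ ♙ ♙ ♙ ♙ ♙│2
1│♖ ♘ ♗ ♕ ♔ ♗ · ♖│1
  ─────────────────
  a b c d e f g h

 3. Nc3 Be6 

  a b c d e f g h
  ─────────────────
8│♜ ♞ · ♛ ♚ ♝ ♞ ♜│8
7│♟ ♟ ♟ · ♟ ♟ ♟ ♟│7
6│· · · · ♝ · · ·│6
5│· · · · ♟ · · ·│5
4│· · · · · · · ·│4
3│· · ♘ · · · · ·│3
2│♙ ♙ ♙ ♙ ♙ ♙ ♙ ♙│2
1│♖ · ♗ ♕ ♔ ♗ · ♖│1
  ─────────────────
  a b c d e f g h

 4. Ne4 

  a b c d e f g h
  ─────────────────
8│♜ ♞ · ♛ ♚ ♝ ♞ ♜│8
7│♟ ♟ ♟ · ♟ ♟ ♟ ♟│7
6│· · · · ♝ · · ·│6
5│· · · · ♟ · · ·│5
4│· · · · ♘ · · ·│4
3│· · · · · · · ·│3
2│♙ ♙ ♙ ♙ ♙ ♙ ♙ ♙│2
1│♖ · ♗ ♕ ♔ ♗ · ♖│1
  ─────────────────
  a b c d e f g h


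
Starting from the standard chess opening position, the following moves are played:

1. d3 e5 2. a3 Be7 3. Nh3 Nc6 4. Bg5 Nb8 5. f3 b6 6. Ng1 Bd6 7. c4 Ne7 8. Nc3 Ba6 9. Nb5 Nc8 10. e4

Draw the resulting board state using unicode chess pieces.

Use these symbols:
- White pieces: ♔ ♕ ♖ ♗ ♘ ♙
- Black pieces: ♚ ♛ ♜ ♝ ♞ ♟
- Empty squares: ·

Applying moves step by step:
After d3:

♜ ♞ ♝ ♛ ♚ ♝ ♞ ♜
♟ ♟ ♟ ♟ ♟ ♟ ♟ ♟
· · · · · · · ·
· · · · · · · ·
· · · · · · · ·
· · · ♙ · · · ·
♙ ♙ ♙ · ♙ ♙ ♙ ♙
♖ ♘ ♗ ♕ ♔ ♗ ♘ ♖


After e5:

♜ ♞ ♝ ♛ ♚ ♝ ♞ ♜
♟ ♟ ♟ ♟ · ♟ ♟ ♟
· · · · · · · ·
· · · · ♟ · · ·
· · · · · · · ·
· · · ♙ · · · ·
♙ ♙ ♙ · ♙ ♙ ♙ ♙
♖ ♘ ♗ ♕ ♔ ♗ ♘ ♖


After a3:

♜ ♞ ♝ ♛ ♚ ♝ ♞ ♜
♟ ♟ ♟ ♟ · ♟ ♟ ♟
· · · · · · · ·
· · · · ♟ · · ·
· · · · · · · ·
♙ · · ♙ · · · ·
· ♙ ♙ · ♙ ♙ ♙ ♙
♖ ♘ ♗ ♕ ♔ ♗ ♘ ♖


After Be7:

♜ ♞ ♝ ♛ ♚ · ♞ ♜
♟ ♟ ♟ ♟ ♝ ♟ ♟ ♟
· · · · · · · ·
· · · · ♟ · · ·
· · · · · · · ·
♙ · · ♙ · · · ·
· ♙ ♙ · ♙ ♙ ♙ ♙
♖ ♘ ♗ ♕ ♔ ♗ ♘ ♖


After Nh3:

♜ ♞ ♝ ♛ ♚ · ♞ ♜
♟ ♟ ♟ ♟ ♝ ♟ ♟ ♟
· · · · · · · ·
· · · · ♟ · · ·
· · · · · · · ·
♙ · · ♙ · · · ♘
· ♙ ♙ · ♙ ♙ ♙ ♙
♖ ♘ ♗ ♕ ♔ ♗ · ♖


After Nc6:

♜ · ♝ ♛ ♚ · ♞ ♜
♟ ♟ ♟ ♟ ♝ ♟ ♟ ♟
· · ♞ · · · · ·
· · · · ♟ · · ·
· · · · · · · ·
♙ · · ♙ · · · ♘
· ♙ ♙ · ♙ ♙ ♙ ♙
♖ ♘ ♗ ♕ ♔ ♗ · ♖


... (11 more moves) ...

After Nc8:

♜ ♞ ♞ ♛ ♚ · · ♜
♟ · ♟ ♟ · ♟ ♟ ♟
♝ ♟ · ♝ · · · ·
· ♘ · · ♟ · ♗ ·
· · ♙ · · · · ·
♙ · · ♙ · ♙ · ·
· ♙ · · ♙ · ♙ ♙
♖ · · ♕ ♔ ♗ ♘ ♖


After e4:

♜ ♞ ♞ ♛ ♚ · · ♜
♟ · ♟ ♟ · ♟ ♟ ♟
♝ ♟ · ♝ · · · ·
· ♘ · · ♟ · ♗ ·
· · ♙ · ♙ · · ·
♙ · · ♙ · ♙ · ·
· ♙ · · · · ♙ ♙
♖ · · ♕ ♔ ♗ ♘ ♖



  a b c d e f g h
  ─────────────────
8│♜ ♞ ♞ ♛ ♚ · · ♜│8
7│♟ · ♟ ♟ · ♟ ♟ ♟│7
6│♝ ♟ · ♝ · · · ·│6
5│· ♘ · · ♟ · ♗ ·│5
4│· · ♙ · ♙ · · ·│4
3│♙ · · ♙ · ♙ · ·│3
2│· ♙ · · · · ♙ ♙│2
1│♖ · · ♕ ♔ ♗ ♘ ♖│1
  ─────────────────
  a b c d e f g h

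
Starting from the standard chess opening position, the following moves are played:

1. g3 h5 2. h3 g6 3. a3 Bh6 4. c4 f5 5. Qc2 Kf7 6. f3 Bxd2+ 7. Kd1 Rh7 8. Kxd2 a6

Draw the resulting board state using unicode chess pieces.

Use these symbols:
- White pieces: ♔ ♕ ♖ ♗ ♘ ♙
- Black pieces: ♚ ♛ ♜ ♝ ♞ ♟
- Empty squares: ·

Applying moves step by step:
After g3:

♜ ♞ ♝ ♛ ♚ ♝ ♞ ♜
♟ ♟ ♟ ♟ ♟ ♟ ♟ ♟
· · · · · · · ·
· · · · · · · ·
· · · · · · · ·
· · · · · · ♙ ·
♙ ♙ ♙ ♙ ♙ ♙ · ♙
♖ ♘ ♗ ♕ ♔ ♗ ♘ ♖


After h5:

♜ ♞ ♝ ♛ ♚ ♝ ♞ ♜
♟ ♟ ♟ ♟ ♟ ♟ ♟ ·
· · · · · · · ·
· · · · · · · ♟
· · · · · · · ·
· · · · · · ♙ ·
♙ ♙ ♙ ♙ ♙ ♙ · ♙
♖ ♘ ♗ ♕ ♔ ♗ ♘ ♖


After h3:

♜ ♞ ♝ ♛ ♚ ♝ ♞ ♜
♟ ♟ ♟ ♟ ♟ ♟ ♟ ·
· · · · · · · ·
· · · · · · · ♟
· · · · · · · ·
· · · · · · ♙ ♙
♙ ♙ ♙ ♙ ♙ ♙ · ·
♖ ♘ ♗ ♕ ♔ ♗ ♘ ♖


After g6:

♜ ♞ ♝ ♛ ♚ ♝ ♞ ♜
♟ ♟ ♟ ♟ ♟ ♟ · ·
· · · · · · ♟ ·
· · · · · · · ♟
· · · · · · · ·
· · · · · · ♙ ♙
♙ ♙ ♙ ♙ ♙ ♙ · ·
♖ ♘ ♗ ♕ ♔ ♗ ♘ ♖


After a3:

♜ ♞ ♝ ♛ ♚ ♝ ♞ ♜
♟ ♟ ♟ ♟ ♟ ♟ · ·
· · · · · · ♟ ·
· · · · · · · ♟
· · · · · · · ·
♙ · · · · · ♙ ♙
· ♙ ♙ ♙ ♙ ♙ · ·
♖ ♘ ♗ ♕ ♔ ♗ ♘ ♖


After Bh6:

♜ ♞ ♝ ♛ ♚ · ♞ ♜
♟ ♟ ♟ ♟ ♟ ♟ · ·
· · · · · · ♟ ♝
· · · · · · · ♟
· · · · · · · ·
♙ · · · · · ♙ ♙
· ♙ ♙ ♙ ♙ ♙ · ·
♖ ♘ ♗ ♕ ♔ ♗ ♘ ♖


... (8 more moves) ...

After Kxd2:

♜ ♞ ♝ ♛ · · ♞ ·
♟ ♟ ♟ ♟ ♟ ♚ · ♜
· · · · · · ♟ ·
· · · · · ♟ · ♟
· · ♙ · · · · ·
♙ · · · · ♙ ♙ ♙
· ♙ ♕ ♔ ♙ · · ·
♖ ♘ ♗ · · ♗ ♘ ♖


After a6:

♜ ♞ ♝ ♛ · · ♞ ·
· ♟ ♟ ♟ ♟ ♚ · ♜
♟ · · · · · ♟ ·
· · · · · ♟ · ♟
· · ♙ · · · · ·
♙ · · · · ♙ ♙ ♙
· ♙ ♕ ♔ ♙ · · ·
♖ ♘ ♗ · · ♗ ♘ ♖



  a b c d e f g h
  ─────────────────
8│♜ ♞ ♝ ♛ · · ♞ ·│8
7│· ♟ ♟ ♟ ♟ ♚ · ♜│7
6│♟ · · · · · ♟ ·│6
5│· · · · · ♟ · ♟│5
4│· · ♙ · · · · ·│4
3│♙ · · · · ♙ ♙ ♙│3
2│· ♙ ♕ ♔ ♙ · · ·│2
1│♖ ♘ ♗ · · ♗ ♘ ♖│1
  ─────────────────
  a b c d e f g h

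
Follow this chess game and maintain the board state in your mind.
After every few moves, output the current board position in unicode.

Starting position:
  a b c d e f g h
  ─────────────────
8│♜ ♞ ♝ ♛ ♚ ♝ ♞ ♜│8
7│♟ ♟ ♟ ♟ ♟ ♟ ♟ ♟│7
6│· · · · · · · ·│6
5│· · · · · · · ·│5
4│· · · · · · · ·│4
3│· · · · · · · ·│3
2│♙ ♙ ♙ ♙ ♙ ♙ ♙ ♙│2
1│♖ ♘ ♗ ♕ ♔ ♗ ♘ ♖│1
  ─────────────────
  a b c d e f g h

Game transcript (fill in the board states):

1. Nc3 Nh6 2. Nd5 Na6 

  a b c d e f g h
  ─────────────────
8│♜ · ♝ ♛ ♚ ♝ · ♜│8
7│♟ ♟ ♟ ♟ ♟ ♟ ♟ ♟│7
6│♞ · · · · · · ♞│6
5│· · · ♘ · · · ·│5
4│· · · · · · · ·│4
3│· · · · · · · ·│3
2│♙ ♙ ♙ ♙ ♙ ♙ ♙ ♙│2
1│♖ · ♗ ♕ ♔ ♗ ♘ ♖│1
  ─────────────────
  a b c d e f g h

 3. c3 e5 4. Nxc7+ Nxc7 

  a b c d e f g h
  ─────────────────
8│♜ · ♝ ♛ ♚ ♝ · ♜│8
7│♟ ♟ ♞ ♟ · ♟ ♟ ♟│7
6│· · · · · · · ♞│6
5│· · · · ♟ · · ·│5
4│· · · · · · · ·│4
3│· · ♙ · · · · ·│3
2│♙ ♙ · ♙ ♙ ♙ ♙ ♙│2
1│♖ · ♗ ♕ ♔ ♗ ♘ ♖│1
  ─────────────────
  a b c d e f g h

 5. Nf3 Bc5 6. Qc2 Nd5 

  a b c d e f g h
  ─────────────────
8│♜ · ♝ ♛ ♚ · · ♜│8
7│♟ ♟ · ♟ · ♟ ♟ ♟│7
6│· · · · · · · ♞│6
5│· · ♝ ♞ ♟ · · ·│5
4│· · · · · · · ·│4
3│· · ♙ · · ♘ · ·│3
2│♙ ♙ ♕ ♙ ♙ ♙ ♙ ♙│2
1│♖ · ♗ · ♔ ♗ · ♖│1
  ─────────────────
  a b c d e f g h

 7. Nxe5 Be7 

  a b c d e f g h
  ─────────────────
8│♜ · ♝ ♛ ♚ · · ♜│8
7│♟ ♟ · ♟ ♝ ♟ ♟ ♟│7
6│· · · · · · · ♞│6
5│· · · ♞ ♘ · · ·│5
4│· · · · · · · ·│4
3│· · ♙ · · · · ·│3
2│♙ ♙ ♕ ♙ ♙ ♙ ♙ ♙│2
1│♖ · ♗ · ♔ ♗ · ♖│1
  ─────────────────
  a b c d e f g h


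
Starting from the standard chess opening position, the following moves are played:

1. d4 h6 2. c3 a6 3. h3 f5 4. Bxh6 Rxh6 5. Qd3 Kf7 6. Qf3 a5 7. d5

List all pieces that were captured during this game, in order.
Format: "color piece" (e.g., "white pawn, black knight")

Tracking captures:
  Bxh6: captured black pawn
  Rxh6: captured white bishop

black pawn, white bishop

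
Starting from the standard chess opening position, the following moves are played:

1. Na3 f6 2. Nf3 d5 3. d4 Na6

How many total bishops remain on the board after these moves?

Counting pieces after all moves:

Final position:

  a b c d e f g h
  ─────────────────
8│♜ · ♝ ♛ ♚ ♝ ♞ ♜│8
7│♟ ♟ ♟ · ♟ · ♟ ♟│7
6│♞ · · · · ♟ · ·│6
5│· · · ♟ · · · ·│5
4│· · · ♙ · · · ·│4
3│♘ · · · · ♘ · ·│3
2│♙ ♙ ♙ · ♙ ♙ ♙ ♙│2
1│♖ · ♗ ♕ ♔ ♗ · ♖│1
  ─────────────────
  a b c d e f g h


4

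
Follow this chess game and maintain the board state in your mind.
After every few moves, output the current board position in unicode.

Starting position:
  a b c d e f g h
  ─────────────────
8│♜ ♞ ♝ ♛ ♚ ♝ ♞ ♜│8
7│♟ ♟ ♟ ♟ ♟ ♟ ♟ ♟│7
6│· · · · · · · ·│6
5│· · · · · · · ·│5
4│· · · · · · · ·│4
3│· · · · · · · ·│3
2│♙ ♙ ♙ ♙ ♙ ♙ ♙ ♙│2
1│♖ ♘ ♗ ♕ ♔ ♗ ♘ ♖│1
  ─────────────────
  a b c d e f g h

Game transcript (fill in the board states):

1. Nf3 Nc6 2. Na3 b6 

  a b c d e f g h
  ─────────────────
8│♜ · ♝ ♛ ♚ ♝ ♞ ♜│8
7│♟ · ♟ ♟ ♟ ♟ ♟ ♟│7
6│· ♟ ♞ · · · · ·│6
5│· · · · · · · ·│5
4│· · · · · · · ·│4
3│♘ · · · · ♘ · ·│3
2│♙ ♙ ♙ ♙ ♙ ♙ ♙ ♙│2
1│♖ · ♗ ♕ ♔ ♗ · ♖│1
  ─────────────────
  a b c d e f g h

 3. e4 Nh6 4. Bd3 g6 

  a b c d e f g h
  ─────────────────
8│♜ · ♝ ♛ ♚ ♝ · ♜│8
7│♟ · ♟ ♟ ♟ ♟ · ♟│7
6│· ♟ ♞ · · · ♟ ♞│6
5│· · · · · · · ·│5
4│· · · · ♙ · · ·│4
3│♘ · · ♗ · ♘ · ·│3
2│♙ ♙ ♙ ♙ · ♙ ♙ ♙│2
1│♖ · ♗ ♕ ♔ · · ♖│1
  ─────────────────
  a b c d e f g h

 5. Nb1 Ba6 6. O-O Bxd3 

  a b c d e f g h
  ─────────────────
8│♜ · · ♛ ♚ ♝ · ♜│8
7│♟ · ♟ ♟ ♟ ♟ · ♟│7
6│· ♟ ♞ · · · ♟ ♞│6
5│· · · · · · · ·│5
4│· · · · ♙ · · ·│4
3│· · · ♝ · ♘ · ·│3
2│♙ ♙ ♙ ♙ · ♙ ♙ ♙│2
1│♖ ♘ ♗ ♕ · ♖ ♔ ·│1
  ─────────────────
  a b c d e f g h



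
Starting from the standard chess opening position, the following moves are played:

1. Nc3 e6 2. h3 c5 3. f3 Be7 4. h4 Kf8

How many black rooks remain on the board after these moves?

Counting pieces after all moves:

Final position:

  a b c d e f g h
  ─────────────────
8│♜ ♞ ♝ ♛ · ♚ ♞ ♜│8
7│♟ ♟ · ♟ ♝ ♟ ♟ ♟│7
6│· · · · ♟ · · ·│6
5│· · ♟ · · · · ·│5
4│· · · · · · · ♙│4
3│· · ♘ · · ♙ · ·│3
2│♙ ♙ ♙ ♙ ♙ · ♙ ·│2
1│♖ · ♗ ♕ ♔ ♗ ♘ ♖│1
  ─────────────────
  a b c d e f g h


2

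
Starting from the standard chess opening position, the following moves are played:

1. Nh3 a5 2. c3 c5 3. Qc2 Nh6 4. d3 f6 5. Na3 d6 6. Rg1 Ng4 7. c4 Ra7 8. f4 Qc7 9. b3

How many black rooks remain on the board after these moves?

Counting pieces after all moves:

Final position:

  a b c d e f g h
  ─────────────────
8│· ♞ ♝ · ♚ ♝ · ♜│8
7│♜ ♟ ♛ · ♟ · ♟ ♟│7
6│· · · ♟ · ♟ · ·│6
5│♟ · ♟ · · · · ·│5
4│· · ♙ · · ♙ ♞ ·│4
3│♘ ♙ · ♙ · · · ♘│3
2│♙ · ♕ · ♙ · ♙ ♙│2
1│♖ · ♗ · ♔ ♗ ♖ ·│1
  ─────────────────
  a b c d e f g h


2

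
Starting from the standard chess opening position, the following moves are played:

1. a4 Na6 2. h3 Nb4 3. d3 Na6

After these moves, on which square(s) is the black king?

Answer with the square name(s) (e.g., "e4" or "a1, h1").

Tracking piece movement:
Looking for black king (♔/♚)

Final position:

  a b c d e f g h
  ─────────────────
8│♜ · ♝ ♛ ♚ ♝ ♞ ♜│8
7│♟ ♟ ♟ ♟ ♟ ♟ ♟ ♟│7
6│♞ · · · · · · ·│6
5│· · · · · · · ·│5
4│♙ · · · · · · ·│4
3│· · · ♙ · · · ♙│3
2│· ♙ ♙ · ♙ ♙ ♙ ·│2
1│♖ ♘ ♗ ♕ ♔ ♗ ♘ ♖│1
  ─────────────────
  a b c d e f g h


e8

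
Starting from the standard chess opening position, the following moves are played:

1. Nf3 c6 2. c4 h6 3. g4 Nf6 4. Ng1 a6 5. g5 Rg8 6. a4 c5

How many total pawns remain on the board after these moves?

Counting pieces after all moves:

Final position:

  a b c d e f g h
  ─────────────────
8│♜ ♞ ♝ ♛ ♚ ♝ ♜ ·│8
7│· ♟ · ♟ ♟ ♟ ♟ ·│7
6│♟ · · · · ♞ · ♟│6
5│· · ♟ · · · ♙ ·│5
4│♙ · ♙ · · · · ·│4
3│· · · · · · · ·│3
2│· ♙ · ♙ ♙ ♙ · ♙│2
1│♖ ♘ ♗ ♕ ♔ ♗ ♘ ♖│1
  ─────────────────
  a b c d e f g h


16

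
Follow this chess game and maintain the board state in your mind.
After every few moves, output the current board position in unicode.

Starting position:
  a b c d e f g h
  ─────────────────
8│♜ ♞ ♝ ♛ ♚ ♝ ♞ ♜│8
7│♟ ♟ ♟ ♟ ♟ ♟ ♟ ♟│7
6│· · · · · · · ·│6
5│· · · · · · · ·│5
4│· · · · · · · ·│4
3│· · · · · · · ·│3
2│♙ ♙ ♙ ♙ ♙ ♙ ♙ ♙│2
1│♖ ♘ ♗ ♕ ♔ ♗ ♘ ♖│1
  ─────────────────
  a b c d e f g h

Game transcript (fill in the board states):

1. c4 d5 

  a b c d e f g h
  ─────────────────
8│♜ ♞ ♝ ♛ ♚ ♝ ♞ ♜│8
7│♟ ♟ ♟ · ♟ ♟ ♟ ♟│7
6│· · · · · · · ·│6
5│· · · ♟ · · · ·│5
4│· · ♙ · · · · ·│4
3│· · · · · · · ·│3
2│♙ ♙ · ♙ ♙ ♙ ♙ ♙│2
1│♖ ♘ ♗ ♕ ♔ ♗ ♘ ♖│1
  ─────────────────
  a b c d e f g h

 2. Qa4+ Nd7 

  a b c d e f g h
  ─────────────────
8│♜ · ♝ ♛ ♚ ♝ ♞ ♜│8
7│♟ ♟ ♟ ♞ ♟ ♟ ♟ ♟│7
6│· · · · · · · ·│6
5│· · · ♟ · · · ·│5
4│♕ · ♙ · · · · ·│4
3│· · · · · · · ·│3
2│♙ ♙ · ♙ ♙ ♙ ♙ ♙│2
1│♖ ♘ ♗ · ♔ ♗ ♘ ♖│1
  ─────────────────
  a b c d e f g h

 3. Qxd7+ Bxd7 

  a b c d e f g h
  ─────────────────
8│♜ · · ♛ ♚ ♝ ♞ ♜│8
7│♟ ♟ ♟ ♝ ♟ ♟ ♟ ♟│7
6│· · · · · · · ·│6
5│· · · ♟ · · · ·│5
4│· · ♙ · · · · ·│4
3│· · · · · · · ·│3
2│♙ ♙ · ♙ ♙ ♙ ♙ ♙│2
1│♖ ♘ ♗ · ♔ ♗ ♘ ♖│1
  ─────────────────
  a b c d e f g h

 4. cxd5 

  a b c d e f g h
  ─────────────────
8│♜ · · ♛ ♚ ♝ ♞ ♜│8
7│♟ ♟ ♟ ♝ ♟ ♟ ♟ ♟│7
6│· · · · · · · ·│6
5│· · · ♙ · · · ·│5
4│· · · · · · · ·│4
3│· · · · · · · ·│3
2│♙ ♙ · ♙ ♙ ♙ ♙ ♙│2
1│♖ ♘ ♗ · ♔ ♗ ♘ ♖│1
  ─────────────────
  a b c d e f g h


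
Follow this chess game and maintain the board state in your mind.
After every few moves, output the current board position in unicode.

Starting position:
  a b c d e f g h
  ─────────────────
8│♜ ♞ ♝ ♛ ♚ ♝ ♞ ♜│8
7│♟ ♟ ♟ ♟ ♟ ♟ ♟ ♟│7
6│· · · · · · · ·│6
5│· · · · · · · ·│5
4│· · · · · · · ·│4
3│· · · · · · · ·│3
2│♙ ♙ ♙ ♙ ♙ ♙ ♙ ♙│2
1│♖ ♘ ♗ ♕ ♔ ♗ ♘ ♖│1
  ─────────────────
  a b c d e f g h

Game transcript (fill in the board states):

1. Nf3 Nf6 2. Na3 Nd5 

  a b c d e f g h
  ─────────────────
8│♜ ♞ ♝ ♛ ♚ ♝ · ♜│8
7│♟ ♟ ♟ ♟ ♟ ♟ ♟ ♟│7
6│· · · · · · · ·│6
5│· · · ♞ · · · ·│5
4│· · · · · · · ·│4
3│♘ · · · · ♘ · ·│3
2│♙ ♙ ♙ ♙ ♙ ♙ ♙ ♙│2
1│♖ · ♗ ♕ ♔ ♗ · ♖│1
  ─────────────────
  a b c d e f g h

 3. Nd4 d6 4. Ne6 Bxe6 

  a b c d e f g h
  ─────────────────
8│♜ ♞ · ♛ ♚ ♝ · ♜│8
7│♟ ♟ ♟ · ♟ ♟ ♟ ♟│7
6│· · · ♟ ♝ · · ·│6
5│· · · ♞ · · · ·│5
4│· · · · · · · ·│4
3│♘ · · · · · · ·│3
2│♙ ♙ ♙ ♙ ♙ ♙ ♙ ♙│2
1│♖ · ♗ ♕ ♔ ♗ · ♖│1
  ─────────────────
  a b c d e f g h

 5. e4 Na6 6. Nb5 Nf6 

  a b c d e f g h
  ─────────────────
8│♜ · · ♛ ♚ ♝ · ♜│8
7│♟ ♟ ♟ · ♟ ♟ ♟ ♟│7
6│♞ · · ♟ ♝ ♞ · ·│6
5│· ♘ · · · · · ·│5
4│· · · · ♙ · · ·│4
3│· · · · · · · ·│3
2│♙ ♙ ♙ ♙ · ♙ ♙ ♙│2
1│♖ · ♗ ♕ ♔ ♗ · ♖│1
  ─────────────────
  a b c d e f g h

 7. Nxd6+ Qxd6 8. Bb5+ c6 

  a b c d e f g h
  ─────────────────
8│♜ · · · ♚ ♝ · ♜│8
7│♟ ♟ · · ♟ ♟ ♟ ♟│7
6│♞ · ♟ ♛ ♝ ♞ · ·│6
5│· ♗ · · · · · ·│5
4│· · · · ♙ · · ·│4
3│· · · · · · · ·│3
2│♙ ♙ ♙ ♙ · ♙ ♙ ♙│2
1│♖ · ♗ ♕ ♔ · · ♖│1
  ─────────────────
  a b c d e f g h

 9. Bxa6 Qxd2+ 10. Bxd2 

  a b c d e f g h
  ─────────────────
8│♜ · · · ♚ ♝ · ♜│8
7│♟ ♟ · · ♟ ♟ ♟ ♟│7
6│♗ · ♟ · ♝ ♞ · ·│6
5│· · · · · · · ·│5
4│· · · · ♙ · · ·│4
3│· · · · · · · ·│3
2│♙ ♙ ♙ ♗ · ♙ ♙ ♙│2
1│♖ · · ♕ ♔ · · ♖│1
  ─────────────────
  a b c d e f g h


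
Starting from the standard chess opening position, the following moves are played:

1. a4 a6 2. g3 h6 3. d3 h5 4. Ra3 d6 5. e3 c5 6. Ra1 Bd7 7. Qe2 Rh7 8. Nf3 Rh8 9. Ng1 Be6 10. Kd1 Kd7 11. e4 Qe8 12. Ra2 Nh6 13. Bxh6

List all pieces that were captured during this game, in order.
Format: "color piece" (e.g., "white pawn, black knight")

Tracking captures:
  Bxh6: captured black knight

black knight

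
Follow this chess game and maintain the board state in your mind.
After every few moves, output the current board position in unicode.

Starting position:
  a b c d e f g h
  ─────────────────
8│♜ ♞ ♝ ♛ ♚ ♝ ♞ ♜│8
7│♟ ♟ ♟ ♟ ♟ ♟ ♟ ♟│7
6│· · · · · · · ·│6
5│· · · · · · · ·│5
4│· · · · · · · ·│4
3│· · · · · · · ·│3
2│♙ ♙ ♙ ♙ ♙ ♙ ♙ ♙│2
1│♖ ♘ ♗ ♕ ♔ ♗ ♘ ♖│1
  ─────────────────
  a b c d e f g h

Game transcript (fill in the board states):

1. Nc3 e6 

  a b c d e f g h
  ─────────────────
8│♜ ♞ ♝ ♛ ♚ ♝ ♞ ♜│8
7│♟ ♟ ♟ ♟ · ♟ ♟ ♟│7
6│· · · · ♟ · · ·│6
5│· · · · · · · ·│5
4│· · · · · · · ·│4
3│· · ♘ · · · · ·│3
2│♙ ♙ ♙ ♙ ♙ ♙ ♙ ♙│2
1│♖ · ♗ ♕ ♔ ♗ ♘ ♖│1
  ─────────────────
  a b c d e f g h

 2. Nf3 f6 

  a b c d e f g h
  ─────────────────
8│♜ ♞ ♝ ♛ ♚ ♝ ♞ ♜│8
7│♟ ♟ ♟ ♟ · · ♟ ♟│7
6│· · · · ♟ ♟ · ·│6
5│· · · · · · · ·│5
4│· · · · · · · ·│4
3│· · ♘ · · ♘ · ·│3
2│♙ ♙ ♙ ♙ ♙ ♙ ♙ ♙│2
1│♖ · ♗ ♕ ♔ ♗ · ♖│1
  ─────────────────
  a b c d e f g h

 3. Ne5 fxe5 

  a b c d e f g h
  ─────────────────
8│♜ ♞ ♝ ♛ ♚ ♝ ♞ ♜│8
7│♟ ♟ ♟ ♟ · · ♟ ♟│7
6│· · · · ♟ · · ·│6
5│· · · · ♟ · · ·│5
4│· · · · · · · ·│4
3│· · ♘ · · · · ·│3
2│♙ ♙ ♙ ♙ ♙ ♙ ♙ ♙│2
1│♖ · ♗ ♕ ♔ ♗ · ♖│1
  ─────────────────
  a b c d e f g h

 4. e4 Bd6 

  a b c d e f g h
  ─────────────────
8│♜ ♞ ♝ ♛ ♚ · ♞ ♜│8
7│♟ ♟ ♟ ♟ · · ♟ ♟│7
6│· · · ♝ ♟ · · ·│6
5│· · · · ♟ · · ·│5
4│· · · · ♙ · · ·│4
3│· · ♘ · · · · ·│3
2│♙ ♙ ♙ ♙ · ♙ ♙ ♙│2
1│♖ · ♗ ♕ ♔ ♗ · ♖│1
  ─────────────────
  a b c d e f g h

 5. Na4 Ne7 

  a b c d e f g h
  ─────────────────
8│♜ ♞ ♝ ♛ ♚ · · ♜│8
7│♟ ♟ ♟ ♟ ♞ · ♟ ♟│7
6│· · · ♝ ♟ · · ·│6
5│· · · · ♟ · · ·│5
4│♘ · · · ♙ · · ·│4
3│· · · · · · · ·│3
2│♙ ♙ ♙ ♙ · ♙ ♙ ♙│2
1│♖ · ♗ ♕ ♔ ♗ · ♖│1
  ─────────────────
  a b c d e f g h



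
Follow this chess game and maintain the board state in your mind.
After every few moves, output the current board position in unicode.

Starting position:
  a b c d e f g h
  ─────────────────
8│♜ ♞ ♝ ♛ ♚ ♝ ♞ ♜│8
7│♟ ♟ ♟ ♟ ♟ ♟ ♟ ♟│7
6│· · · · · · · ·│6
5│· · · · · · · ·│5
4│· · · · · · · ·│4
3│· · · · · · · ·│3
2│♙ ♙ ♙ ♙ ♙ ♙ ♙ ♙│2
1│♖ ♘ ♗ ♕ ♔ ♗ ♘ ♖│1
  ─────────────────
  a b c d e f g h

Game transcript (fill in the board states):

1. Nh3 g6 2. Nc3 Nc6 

  a b c d e f g h
  ─────────────────
8│♜ · ♝ ♛ ♚ ♝ ♞ ♜│8
7│♟ ♟ ♟ ♟ ♟ ♟ · ♟│7
6│· · ♞ · · · ♟ ·│6
5│· · · · · · · ·│5
4│· · · · · · · ·│4
3│· · ♘ · · · · ♘│3
2│♙ ♙ ♙ ♙ ♙ ♙ ♙ ♙│2
1│♖ · ♗ ♕ ♔ ♗ · ♖│1
  ─────────────────
  a b c d e f g h

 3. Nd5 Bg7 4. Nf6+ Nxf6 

  a b c d e f g h
  ─────────────────
8│♜ · ♝ ♛ ♚ · · ♜│8
7│♟ ♟ ♟ ♟ ♟ ♟ ♝ ♟│7
6│· · ♞ · · ♞ ♟ ·│6
5│· · · · · · · ·│5
4│· · · · · · · ·│4
3│· · · · · · · ♘│3
2│♙ ♙ ♙ ♙ ♙ ♙ ♙ ♙│2
1│♖ · ♗ ♕ ♔ ♗ · ♖│1
  ─────────────────
  a b c d e f g h

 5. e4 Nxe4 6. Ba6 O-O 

  a b c d e f g h
  ─────────────────
8│♜ · ♝ ♛ · ♜ ♚ ·│8
7│♟ ♟ ♟ ♟ ♟ ♟ ♝ ♟│7
6│♗ · ♞ · · · ♟ ·│6
5│· · · · · · · ·│5
4│· · · · ♞ · · ·│4
3│· · · · · · · ♘│3
2│♙ ♙ ♙ ♙ · ♙ ♙ ♙│2
1│♖ · ♗ ♕ ♔ · · ♖│1
  ─────────────────
  a b c d e f g h

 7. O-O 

  a b c d e f g h
  ─────────────────
8│♜ · ♝ ♛ · ♜ ♚ ·│8
7│♟ ♟ ♟ ♟ ♟ ♟ ♝ ♟│7
6│♗ · ♞ · · · ♟ ·│6
5│· · · · · · · ·│5
4│· · · · ♞ · · ·│4
3│· · · · · · · ♘│3
2│♙ ♙ ♙ ♙ · ♙ ♙ ♙│2
1│♖ · ♗ ♕ · ♖ ♔ ·│1
  ─────────────────
  a b c d e f g h


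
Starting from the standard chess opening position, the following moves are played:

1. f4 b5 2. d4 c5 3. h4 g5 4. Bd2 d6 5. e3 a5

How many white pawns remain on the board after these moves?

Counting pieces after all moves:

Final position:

  a b c d e f g h
  ─────────────────
8│♜ ♞ ♝ ♛ ♚ ♝ ♞ ♜│8
7│· · · · ♟ ♟ · ♟│7
6│· · · ♟ · · · ·│6
5│♟ ♟ ♟ · · · ♟ ·│5
4│· · · ♙ · ♙ · ♙│4
3│· · · · ♙ · · ·│3
2│♙ ♙ ♙ ♗ · · ♙ ·│2
1│♖ ♘ · ♕ ♔ ♗ ♘ ♖│1
  ─────────────────
  a b c d e f g h


8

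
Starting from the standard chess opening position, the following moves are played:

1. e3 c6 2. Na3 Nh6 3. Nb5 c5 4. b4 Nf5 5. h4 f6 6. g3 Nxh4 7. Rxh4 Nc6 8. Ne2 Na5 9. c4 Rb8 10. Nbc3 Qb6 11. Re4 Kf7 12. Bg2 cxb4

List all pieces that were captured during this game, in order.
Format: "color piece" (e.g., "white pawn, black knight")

Tracking captures:
  Nxh4: captured white pawn
  Rxh4: captured black knight
  cxb4: captured white pawn

white pawn, black knight, white pawn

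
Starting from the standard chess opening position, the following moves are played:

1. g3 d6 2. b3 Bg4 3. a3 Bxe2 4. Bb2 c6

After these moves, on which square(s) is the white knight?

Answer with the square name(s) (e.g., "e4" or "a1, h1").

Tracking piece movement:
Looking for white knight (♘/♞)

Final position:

  a b c d e f g h
  ─────────────────
8│♜ ♞ · ♛ ♚ ♝ ♞ ♜│8
7│♟ ♟ · · ♟ ♟ ♟ ♟│7
6│· · ♟ ♟ · · · ·│6
5│· · · · · · · ·│5
4│· · · · · · · ·│4
3│♙ ♙ · · · · ♙ ·│3
2│· ♗ ♙ ♙ ♝ ♙ · ♙│2
1│♖ ♘ · ♕ ♔ ♗ ♘ ♖│1
  ─────────────────
  a b c d e f g h


b1, g1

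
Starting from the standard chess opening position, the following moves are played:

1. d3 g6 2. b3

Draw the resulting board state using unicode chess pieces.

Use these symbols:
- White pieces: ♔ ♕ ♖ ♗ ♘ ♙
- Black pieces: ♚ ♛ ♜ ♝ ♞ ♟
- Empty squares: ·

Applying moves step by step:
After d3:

♜ ♞ ♝ ♛ ♚ ♝ ♞ ♜
♟ ♟ ♟ ♟ ♟ ♟ ♟ ♟
· · · · · · · ·
· · · · · · · ·
· · · · · · · ·
· · · ♙ · · · ·
♙ ♙ ♙ · ♙ ♙ ♙ ♙
♖ ♘ ♗ ♕ ♔ ♗ ♘ ♖


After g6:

♜ ♞ ♝ ♛ ♚ ♝ ♞ ♜
♟ ♟ ♟ ♟ ♟ ♟ · ♟
· · · · · · ♟ ·
· · · · · · · ·
· · · · · · · ·
· · · ♙ · · · ·
♙ ♙ ♙ · ♙ ♙ ♙ ♙
♖ ♘ ♗ ♕ ♔ ♗ ♘ ♖


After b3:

♜ ♞ ♝ ♛ ♚ ♝ ♞ ♜
♟ ♟ ♟ ♟ ♟ ♟ · ♟
· · · · · · ♟ ·
· · · · · · · ·
· · · · · · · ·
· ♙ · ♙ · · · ·
♙ · ♙ · ♙ ♙ ♙ ♙
♖ ♘ ♗ ♕ ♔ ♗ ♘ ♖



  a b c d e f g h
  ─────────────────
8│♜ ♞ ♝ ♛ ♚ ♝ ♞ ♜│8
7│♟ ♟ ♟ ♟ ♟ ♟ · ♟│7
6│· · · · · · ♟ ·│6
5│· · · · · · · ·│5
4│· · · · · · · ·│4
3│· ♙ · ♙ · · · ·│3
2│♙ · ♙ · ♙ ♙ ♙ ♙│2
1│♖ ♘ ♗ ♕ ♔ ♗ ♘ ♖│1
  ─────────────────
  a b c d e f g h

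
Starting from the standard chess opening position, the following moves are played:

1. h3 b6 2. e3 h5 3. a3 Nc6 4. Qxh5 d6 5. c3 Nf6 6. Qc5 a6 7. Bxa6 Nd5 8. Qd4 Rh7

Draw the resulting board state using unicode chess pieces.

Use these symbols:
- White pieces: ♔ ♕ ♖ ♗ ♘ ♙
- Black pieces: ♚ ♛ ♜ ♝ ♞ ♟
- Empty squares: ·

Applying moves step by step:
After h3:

♜ ♞ ♝ ♛ ♚ ♝ ♞ ♜
♟ ♟ ♟ ♟ ♟ ♟ ♟ ♟
· · · · · · · ·
· · · · · · · ·
· · · · · · · ·
· · · · · · · ♙
♙ ♙ ♙ ♙ ♙ ♙ ♙ ·
♖ ♘ ♗ ♕ ♔ ♗ ♘ ♖


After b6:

♜ ♞ ♝ ♛ ♚ ♝ ♞ ♜
♟ · ♟ ♟ ♟ ♟ ♟ ♟
· ♟ · · · · · ·
· · · · · · · ·
· · · · · · · ·
· · · · · · · ♙
♙ ♙ ♙ ♙ ♙ ♙ ♙ ·
♖ ♘ ♗ ♕ ♔ ♗ ♘ ♖


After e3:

♜ ♞ ♝ ♛ ♚ ♝ ♞ ♜
♟ · ♟ ♟ ♟ ♟ ♟ ♟
· ♟ · · · · · ·
· · · · · · · ·
· · · · · · · ·
· · · · ♙ · · ♙
♙ ♙ ♙ ♙ · ♙ ♙ ·
♖ ♘ ♗ ♕ ♔ ♗ ♘ ♖


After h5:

♜ ♞ ♝ ♛ ♚ ♝ ♞ ♜
♟ · ♟ ♟ ♟ ♟ ♟ ·
· ♟ · · · · · ·
· · · · · · · ♟
· · · · · · · ·
· · · · ♙ · · ♙
♙ ♙ ♙ ♙ · ♙ ♙ ·
♖ ♘ ♗ ♕ ♔ ♗ ♘ ♖


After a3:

♜ ♞ ♝ ♛ ♚ ♝ ♞ ♜
♟ · ♟ ♟ ♟ ♟ ♟ ·
· ♟ · · · · · ·
· · · · · · · ♟
· · · · · · · ·
♙ · · · ♙ · · ♙
· ♙ ♙ ♙ · ♙ ♙ ·
♖ ♘ ♗ ♕ ♔ ♗ ♘ ♖


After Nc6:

♜ · ♝ ♛ ♚ ♝ ♞ ♜
♟ · ♟ ♟ ♟ ♟ ♟ ·
· ♟ ♞ · · · · ·
· · · · · · · ♟
· · · · · · · ·
♙ · · · ♙ · · ♙
· ♙ ♙ ♙ · ♙ ♙ ·
♖ ♘ ♗ ♕ ♔ ♗ ♘ ♖


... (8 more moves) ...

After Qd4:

♜ · ♝ ♛ ♚ ♝ · ♜
· · ♟ · ♟ ♟ ♟ ·
♗ ♟ ♞ ♟ · · · ·
· · · ♞ · · · ·
· · · ♕ · · · ·
♙ · ♙ · ♙ · · ♙
· ♙ · ♙ · ♙ ♙ ·
♖ ♘ ♗ · ♔ · ♘ ♖


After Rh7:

♜ · ♝ ♛ ♚ ♝ · ·
· · ♟ · ♟ ♟ ♟ ♜
♗ ♟ ♞ ♟ · · · ·
· · · ♞ · · · ·
· · · ♕ · · · ·
♙ · ♙ · ♙ · · ♙
· ♙ · ♙ · ♙ ♙ ·
♖ ♘ ♗ · ♔ · ♘ ♖



  a b c d e f g h
  ─────────────────
8│♜ · ♝ ♛ ♚ ♝ · ·│8
7│· · ♟ · ♟ ♟ ♟ ♜│7
6│♗ ♟ ♞ ♟ · · · ·│6
5│· · · ♞ · · · ·│5
4│· · · ♕ · · · ·│4
3│♙ · ♙ · ♙ · · ♙│3
2│· ♙ · ♙ · ♙ ♙ ·│2
1│♖ ♘ ♗ · ♔ · ♘ ♖│1
  ─────────────────
  a b c d e f g h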